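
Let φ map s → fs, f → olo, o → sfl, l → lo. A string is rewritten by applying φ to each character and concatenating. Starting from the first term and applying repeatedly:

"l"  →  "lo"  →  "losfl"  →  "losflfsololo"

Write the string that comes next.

Apply φ to losflfsololo symbol by symbol: l→lo, o→sfl, s→fs, f→olo, l→lo, f→olo, s→fs, o→sfl, l→lo, o→sfl, l→lo, o→sfl; joined: lo sfl fs olo lo olo fs sfl lo sfl lo sfl.

losflfsololoolofssfllosfllosfl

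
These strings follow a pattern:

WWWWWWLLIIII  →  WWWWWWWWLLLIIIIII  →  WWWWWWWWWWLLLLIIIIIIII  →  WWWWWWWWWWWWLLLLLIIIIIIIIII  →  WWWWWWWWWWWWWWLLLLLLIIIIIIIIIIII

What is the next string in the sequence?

WWWWWWWWWWWWWWWWLLLLLLLIIIIIIIIIIIIII

Each string has the form W^{2n} L^{n-1} I^{2n-2}, where the shown terms are n = 3, 4, 5, 6, 7.
For the next term, n = 8, so the run lengths are 16, 7, 14.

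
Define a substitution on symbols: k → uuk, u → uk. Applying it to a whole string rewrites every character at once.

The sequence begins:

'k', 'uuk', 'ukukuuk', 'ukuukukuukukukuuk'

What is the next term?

Rewriting the 17 symbols of ukuukukuukukukuuk one by one yields uk uuk uk uk uuk uk uuk uk uk uuk uk uuk uk uuk uk uk uuk; concatenated:

ukuukukukuukukuukukukuukukuukukuukukukuuk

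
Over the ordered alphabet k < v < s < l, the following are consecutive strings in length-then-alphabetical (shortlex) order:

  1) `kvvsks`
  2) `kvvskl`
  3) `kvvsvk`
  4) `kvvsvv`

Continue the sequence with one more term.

Treat kvvsvv as a base-4 numeral over the given alphabet and add one, carrying through any trailing l's.

kvvsvs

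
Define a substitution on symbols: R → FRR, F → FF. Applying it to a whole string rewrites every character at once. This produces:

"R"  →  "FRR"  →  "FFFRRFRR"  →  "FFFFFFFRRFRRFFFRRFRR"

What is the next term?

FFFFFFFFFFFFFFFRRFRRFFFRRFRRFFFFFFFRRFRRFFFRRFRR

Replace each of the 20 characters of FFFFFFFRRFRRFFFRRFRR in place — FF FF FF FF FF FF FF FRR FRR FF FRR FRR FF FF FF FRR FRR FF FRR FRR — and concatenate.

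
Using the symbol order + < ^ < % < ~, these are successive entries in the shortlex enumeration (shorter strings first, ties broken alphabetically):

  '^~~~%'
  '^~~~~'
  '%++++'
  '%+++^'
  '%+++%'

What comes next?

Find the rightmost character of %+++% below ~, bump it to the next letter, and reset everything to its right to +.

%+++~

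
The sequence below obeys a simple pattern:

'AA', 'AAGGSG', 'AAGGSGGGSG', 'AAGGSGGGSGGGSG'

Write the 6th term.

AAGGSGGGSGGGSGGGSGGGSG

Each term is the previous one with GGSG appended.
From AAGGSGGGSGGGSG, 2 further steps: AAGGSGGGSGGGSG → AAGGSGGGSGGGSGGGSG → (answer).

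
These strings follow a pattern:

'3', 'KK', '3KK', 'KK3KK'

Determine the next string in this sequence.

3KKKK3KK

From term 3 onward, concatenate the second-to-last term with the last: 3·KK = 3KK, KK·3KK = KK3KK, …
So term 5 is 3KK·KK3KK.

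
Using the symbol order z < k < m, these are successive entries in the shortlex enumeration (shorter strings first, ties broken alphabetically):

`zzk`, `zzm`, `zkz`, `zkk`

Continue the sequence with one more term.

The successor of zkk increments the rightmost position that isn't already m and resets every position after it to z.

zkm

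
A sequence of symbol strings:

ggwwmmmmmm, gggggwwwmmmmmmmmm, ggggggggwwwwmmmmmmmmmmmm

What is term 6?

gggggggggggggggggwwwwwwwmmmmmmmmmmmmmmmmmmmmm

Reading off run lengths: g runs 2, 5, 8; w runs 2, 3, 4; m runs 6, 9, 12 — each is linear in n (n = 1, 2, …).
Setting n = 6 gives 17, 7, 21 characters in each block.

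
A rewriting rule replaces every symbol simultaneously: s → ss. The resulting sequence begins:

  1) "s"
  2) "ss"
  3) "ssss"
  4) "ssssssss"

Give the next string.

ssssssssssssssss

Rewriting each symbol of ssssssss: s→ss, s→ss, s→ss, s→ss, s→ss, s→ss, s→ss, s→ss, which concatenates to ss ss ss ss ss ss ss ss.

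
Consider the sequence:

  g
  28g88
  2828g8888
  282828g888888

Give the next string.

28282828g88888888

s(k+1) = 28·s(k)·88, so each term gains 28 as a prefix and 88 as a suffix.
One more step from 282828g888888 gives the answer.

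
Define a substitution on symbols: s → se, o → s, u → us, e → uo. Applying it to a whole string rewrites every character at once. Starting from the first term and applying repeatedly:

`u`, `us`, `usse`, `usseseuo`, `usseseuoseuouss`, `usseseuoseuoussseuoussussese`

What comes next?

Replace each of the 28 characters of usseseuoseuoussseuoussussese in place — us se se uo se uo us s se uo us s us se se se uo us s us se se us se se uo se uo — and concatenate.

usseseuoseuoussseuoussusseseseuoussusseseusseseuoseuo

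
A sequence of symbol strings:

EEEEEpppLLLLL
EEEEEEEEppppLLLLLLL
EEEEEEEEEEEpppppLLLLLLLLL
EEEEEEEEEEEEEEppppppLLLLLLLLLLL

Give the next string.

EEEEEEEEEEEEEEEEEpppppppLLLLLLLLLLLLL

Reading off run lengths: E runs 5, 8, 11, 14; p runs 3, 4, 5, 6; L runs 5, 7, 9, 11 — each is linear in n, where the shown terms are n = 2, 3, 4, 5.
At n = 6 the blocks have lengths 17, 7, 13.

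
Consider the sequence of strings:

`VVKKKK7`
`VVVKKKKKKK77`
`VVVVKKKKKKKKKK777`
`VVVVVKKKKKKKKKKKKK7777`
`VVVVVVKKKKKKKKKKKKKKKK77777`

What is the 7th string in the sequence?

Term n consists of n+1 V's, followed by 3n+1 K's, followed by n 7's (n = 1, 2, …).
For term 7, n = 7, so the run lengths are 8, 22, 7.

VVVVVVVVKKKKKKKKKKKKKKKKKKKKKK7777777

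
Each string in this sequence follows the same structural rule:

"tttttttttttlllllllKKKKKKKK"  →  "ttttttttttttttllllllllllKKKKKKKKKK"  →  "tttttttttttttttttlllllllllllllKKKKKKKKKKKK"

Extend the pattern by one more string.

The n-th term is 3n+2 t's then 3n-2 l's then 2n+2 K's, where the shown terms are n = 3, 4, 5.
Setting n = 6 gives 20, 16, 14 characters in each block.

ttttttttttttttttttttllllllllllllllllKKKKKKKKKKKKKK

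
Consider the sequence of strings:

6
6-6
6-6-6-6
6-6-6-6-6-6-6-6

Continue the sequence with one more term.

6-6-6-6-6-6-6-6-6-6-6-6-6-6-6-6

Every step duplicates the string with '-' between the halves.
So the next term is two copies of 6-6-6-6-6-6-6-6 with '-' between the halves.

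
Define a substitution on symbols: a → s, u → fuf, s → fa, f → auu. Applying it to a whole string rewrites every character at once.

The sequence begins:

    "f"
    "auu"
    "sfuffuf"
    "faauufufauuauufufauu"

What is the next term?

Rewriting the 20 symbols of faauufufauuauufufauu one by one yields auu s s fuf fuf auu fuf auu s fuf fuf s fuf fuf auu fuf auu s fuf fuf; concatenated:

auussfuffufauufufauusfuffufsfuffufauufufauusfuffuf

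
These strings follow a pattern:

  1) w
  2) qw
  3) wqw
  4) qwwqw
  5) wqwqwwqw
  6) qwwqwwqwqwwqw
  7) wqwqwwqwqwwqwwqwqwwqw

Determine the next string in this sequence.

Each term (from the third on) is the two preceding terms concatenated in order: term 3 = w·qw = wqw.
The next term joins qwwqwwqwqwwqw and wqwqwwqwqwwqwwqwqwwqw.

qwwqwwqwqwwqwwqwqwwqwqwwqwwqwqwwqw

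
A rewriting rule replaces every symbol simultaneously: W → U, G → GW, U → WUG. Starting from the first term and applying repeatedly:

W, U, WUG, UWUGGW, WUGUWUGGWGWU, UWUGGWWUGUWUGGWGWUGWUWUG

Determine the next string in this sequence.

Rewriting the 24 symbols of UWUGGWWUGUWUGGWGWUGWUWUG one by one yields WUG U WUG GW GW U U WUG GW WUG U WUG GW GW U GW U WUG GW U WUG U WUG GW; concatenated:

WUGUWUGGWGWUUWUGGWWUGUWUGGWGWUGWUWUGGWUWUGUWUGGW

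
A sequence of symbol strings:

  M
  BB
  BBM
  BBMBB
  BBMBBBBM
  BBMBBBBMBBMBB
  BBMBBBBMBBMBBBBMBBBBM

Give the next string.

BBMBBBBMBBMBBBBMBBBBMBBMBBBBMBBMBB

This is a Fibonacci-style word recurrence s(k) = s(k−1)·s(k−2): e.g. BB·M = BBM.
So term 8 is BBMBBBBMBBMBBBBMBBBBM·BBMBBBBMBBMBB.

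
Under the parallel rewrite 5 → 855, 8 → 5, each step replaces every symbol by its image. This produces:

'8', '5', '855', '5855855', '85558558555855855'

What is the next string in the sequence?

Applying the rule to each of the 17 symbols of 85558558555855855 gives the pieces 5 855 855 855 5 855 855 5 855 855 855 5 855 855 5 855 855, which concatenate to the answer.

58558558555855855585585585558558555855855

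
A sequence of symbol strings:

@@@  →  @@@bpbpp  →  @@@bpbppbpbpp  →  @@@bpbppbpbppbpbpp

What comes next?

The strings grow by a fixed suffix bpbpp each time.
Applying this once more to @@@bpbppbpbppbpbpp:

@@@bpbppbpbppbpbppbpbpp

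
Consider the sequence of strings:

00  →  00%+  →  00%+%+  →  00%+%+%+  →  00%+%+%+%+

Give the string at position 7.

Every step adds %+ to the end: s(k+1) = s(k)·%+.
From 00%+%+%+%+, 2 further steps: 00%+%+%+%+ → 00%+%+%+%+%+ → (answer).

00%+%+%+%+%+%+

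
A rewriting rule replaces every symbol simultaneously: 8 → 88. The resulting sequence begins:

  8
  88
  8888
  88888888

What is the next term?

8888888888888888

Apply φ to 88888888 symbol by symbol: 8→88, 8→88, 8→88, 8→88, 8→88, 8→88, 8→88, 8→88; joined: 88 88 88 88 88 88 88 88.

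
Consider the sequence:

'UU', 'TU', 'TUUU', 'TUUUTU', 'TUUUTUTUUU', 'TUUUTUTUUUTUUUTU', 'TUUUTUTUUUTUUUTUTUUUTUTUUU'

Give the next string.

TUUUTUTUUUTUUUTUTUUUTUTUUUTUUUTUTUUUTUUUTU

From term 3 onward, concatenate the last term with the second-to-last: TU·UU = TUUU, TUUU·TU = TUUUTU, …
Continuing: TUUUTUTUUUTUUUTUTUUUTUTUUU · TUUUTUTUUUTUUUTU gives term 8.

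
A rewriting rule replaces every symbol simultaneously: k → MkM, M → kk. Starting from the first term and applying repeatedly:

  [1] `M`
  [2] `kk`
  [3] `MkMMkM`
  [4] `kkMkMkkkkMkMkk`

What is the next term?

Replace each of the 14 characters of kkMkMkkkkMkMkk in place — MkM MkM kk MkM kk MkM MkM MkM MkM kk MkM kk MkM MkM — and concatenate.

MkMMkMkkMkMkkMkMMkMMkMMkMkkMkMkkMkMMkM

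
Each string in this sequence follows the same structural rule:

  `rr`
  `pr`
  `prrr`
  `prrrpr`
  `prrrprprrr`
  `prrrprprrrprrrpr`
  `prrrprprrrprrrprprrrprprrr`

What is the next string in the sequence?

prrrprprrrprrrprprrrprprrrprrrprprrrprrrpr

From term 3 onward, concatenate the last term with the second-to-last: pr·rr = prrr, prrr·pr = prrrpr, …
So term 8 is prrrprprrrprrrprprrrprprrr·prrrprprrrprrrpr.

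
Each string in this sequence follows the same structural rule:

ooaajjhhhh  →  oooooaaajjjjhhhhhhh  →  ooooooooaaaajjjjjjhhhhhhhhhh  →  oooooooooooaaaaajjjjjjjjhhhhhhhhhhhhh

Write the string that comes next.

ooooooooooooooaaaaaajjjjjjjjjjhhhhhhhhhhhhhhhh

Reading off run lengths: o runs 2, 5, 8, 11; a runs 2, 3, 4, 5; j runs 2, 4, 6, 8; h runs 4, 7, 10, 13 — each is linear in n (n = 1, 2, …).
Setting n = 5 gives 14, 6, 10, 16 characters in each block.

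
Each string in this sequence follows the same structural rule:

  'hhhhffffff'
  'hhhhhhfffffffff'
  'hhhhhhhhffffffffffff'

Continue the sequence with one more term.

The n-th term is 2n h's then 3n f's, where the shown terms are n = 2, 3, 4.
At n = 5 the blocks have lengths 10, 15.

hhhhhhhhhhfffffffffffffff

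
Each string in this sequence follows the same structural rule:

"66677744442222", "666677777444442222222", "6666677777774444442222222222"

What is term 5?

666666677777777777444444442222222222222222

Each string has the form 6^{n+2} 7^{2n+1} 4^{n+3} 2^{3n+1} (n = 1, 2, …).
At n = 5 the blocks have lengths 7, 11, 8, 16.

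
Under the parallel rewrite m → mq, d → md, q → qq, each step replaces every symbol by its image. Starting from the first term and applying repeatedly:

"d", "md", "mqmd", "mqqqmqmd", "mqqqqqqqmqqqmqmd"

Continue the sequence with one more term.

Rewriting the 16 symbols of mqqqqqqqmqqqmqmd one by one yields mq qq qq qq qq qq qq qq mq qq qq qq mq qq mq md; concatenated:

mqqqqqqqqqqqqqqqmqqqqqqqmqqqmqmd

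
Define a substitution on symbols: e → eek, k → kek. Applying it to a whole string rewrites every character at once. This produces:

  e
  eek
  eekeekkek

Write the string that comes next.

Expanding eekeekkek: e→eek, e→eek, k→kek, e→eek, e→eek, k→kek, k→kek, e→eek, k→kek. Concatenated: eek eek kek eek eek kek kek eek kek.

eekeekkekeekeekkekkekeekkek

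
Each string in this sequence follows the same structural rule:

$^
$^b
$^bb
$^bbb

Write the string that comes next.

The strings grow by a fixed suffix b each time.
So the next term is $^bbb·b.

$^bbbb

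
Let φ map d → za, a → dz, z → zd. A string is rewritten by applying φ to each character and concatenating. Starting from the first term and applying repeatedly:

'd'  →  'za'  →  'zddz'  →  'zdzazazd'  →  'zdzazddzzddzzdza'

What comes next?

zdzazddzzdzazazdzdzazazdzdzazddz

Applying the rule to each of the 16 symbols of zdzazddzzddzzdza gives the pieces zd za zd dz zd za za zd zd za za zd zd za zd dz, which concatenate to the answer.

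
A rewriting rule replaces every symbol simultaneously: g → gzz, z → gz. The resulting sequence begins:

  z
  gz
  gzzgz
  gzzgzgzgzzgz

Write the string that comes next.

Apply φ to gzzgzgzgzzgz symbol by symbol: g→gzz, z→gz, z→gz, g→gzz, z→gz, g→gzz, z→gz, g→gzz, z→gz, z→gz, g→gzz, z→gz; joined: gzz gz gz gzz gz gzz gz gzz gz gz gzz gz.

gzzgzgzgzzgzgzzgzgzzgzgzgzzgz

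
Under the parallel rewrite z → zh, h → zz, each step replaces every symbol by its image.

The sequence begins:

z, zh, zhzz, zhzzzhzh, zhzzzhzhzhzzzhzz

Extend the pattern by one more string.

zhzzzhzhzhzzzhzzzhzzzhzhzhzzzhzh

Replace each of the 16 characters of zhzzzhzhzhzzzhzz in place — zh zz zh zh zh zz zh zz zh zz zh zh zh zz zh zh — and concatenate.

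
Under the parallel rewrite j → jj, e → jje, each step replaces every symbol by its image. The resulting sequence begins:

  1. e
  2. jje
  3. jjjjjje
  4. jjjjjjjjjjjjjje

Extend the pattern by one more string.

jjjjjjjjjjjjjjjjjjjjjjjjjjjjjje

Applying the rule to each of the 15 symbols of jjjjjjjjjjjjjje gives the pieces jj jj jj jj jj jj jj jj jj jj jj jj jj jj jje, which concatenate to the answer.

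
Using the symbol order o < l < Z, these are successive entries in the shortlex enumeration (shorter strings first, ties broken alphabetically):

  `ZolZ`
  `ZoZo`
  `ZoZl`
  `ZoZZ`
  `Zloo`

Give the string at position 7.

ZloZ

Advancing 2 positions from Zloo through Zloo → Zlol reaches term 7.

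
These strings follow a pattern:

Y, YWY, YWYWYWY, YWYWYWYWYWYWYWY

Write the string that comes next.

Each string is two copies of the previous one joined by 'W'.
Doubling YWYWYWYWYWYWYWY with 'W' between the halves:

YWYWYWYWYWYWYWYWYWYWYWYWYWYWYWY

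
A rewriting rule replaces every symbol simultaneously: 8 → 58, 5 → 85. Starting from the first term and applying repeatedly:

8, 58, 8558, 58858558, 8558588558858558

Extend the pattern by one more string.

φ(8558588558858558) expands symbol-by-symbol to 58 85 85 58 85 58 58 85 85 58 58 85 58 85 85 58; joining the 16 pieces gives the next term.

58858558855858858558588558858558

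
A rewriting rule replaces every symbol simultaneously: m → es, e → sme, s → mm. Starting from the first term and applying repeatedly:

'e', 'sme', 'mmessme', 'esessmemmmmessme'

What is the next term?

Rewriting the 16 symbols of esessmemmmmessme one by one yields sme mm sme mm mm es sme es es es es sme mm mm es sme; concatenated:

smemmsmemmmmessmeesesesessmemmmmessme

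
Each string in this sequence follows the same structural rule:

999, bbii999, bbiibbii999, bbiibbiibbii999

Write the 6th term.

bbiibbiibbiibbiibbii999

Every step adds bbii at the front: s(k+1) = bbii·s(k).
From bbiibbiibbii999, 2 further steps: bbiibbiibbii999 → bbiibbiibbiibbii999 → (answer).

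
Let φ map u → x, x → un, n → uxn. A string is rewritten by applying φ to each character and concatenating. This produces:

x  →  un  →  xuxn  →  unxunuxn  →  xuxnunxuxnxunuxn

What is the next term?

Replace each of the 16 characters of xuxnunxuxnxunuxn in place — un x un uxn x uxn un x un uxn un x uxn x un uxn — and concatenate.

unxunuxnxuxnunxunuxnunxuxnxunuxn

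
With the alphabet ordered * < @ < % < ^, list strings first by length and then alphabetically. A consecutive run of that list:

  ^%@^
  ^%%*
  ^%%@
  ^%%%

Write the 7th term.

Continuing the enumeration 3 steps past ^%%%: ^%%% → ^%%^ → ^%^* → (answer).

^%^@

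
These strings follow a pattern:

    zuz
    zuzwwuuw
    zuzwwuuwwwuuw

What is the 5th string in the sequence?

zuzwwuuwwwuuwwwuuwwwuuw

Each term is the previous one with wwuuw appended.
From zuzwwuuwwwuuw, 2 further steps: zuzwwuuwwwuuw → zuzwwuuwwwuuwwwuuw → (answer).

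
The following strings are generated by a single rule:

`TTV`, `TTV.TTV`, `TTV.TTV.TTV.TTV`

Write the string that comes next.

s(k+1) = s(k)·.·s(k) — each term doubles the last with '.' between the halves.
Doubling TTV.TTV.TTV.TTV with '.' between the halves:

TTV.TTV.TTV.TTV.TTV.TTV.TTV.TTV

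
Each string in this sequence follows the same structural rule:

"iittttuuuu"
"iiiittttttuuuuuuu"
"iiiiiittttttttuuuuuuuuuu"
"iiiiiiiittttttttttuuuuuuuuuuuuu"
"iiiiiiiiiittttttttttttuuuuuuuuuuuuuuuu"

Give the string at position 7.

Term n consists of 2n i's, followed by 2n+2 t's, followed by 3n+1 u's (n = 1, 2, …).
For term 7, n = 7, so the run lengths are 14, 16, 22.

iiiiiiiiiiiiiittttttttttttttttuuuuuuuuuuuuuuuuuuuuuu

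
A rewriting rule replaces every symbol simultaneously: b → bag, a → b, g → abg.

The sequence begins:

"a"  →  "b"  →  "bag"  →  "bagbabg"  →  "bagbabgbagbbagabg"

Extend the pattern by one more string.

φ(bagbabgbagbbagabg) expands symbol-by-symbol to bag b abg bag b bag abg bag b abg bag bag b abg b bag abg; joining the 17 pieces gives the next term.

bagbabgbagbbagabgbagbabgbagbagbabgbbagabg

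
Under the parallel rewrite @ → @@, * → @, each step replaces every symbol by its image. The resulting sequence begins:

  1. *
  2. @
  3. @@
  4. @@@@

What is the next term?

@@@@@@@@

Rewriting each symbol of @@@@: @→@@, @→@@, @→@@, @→@@, which concatenates to @@ @@ @@ @@.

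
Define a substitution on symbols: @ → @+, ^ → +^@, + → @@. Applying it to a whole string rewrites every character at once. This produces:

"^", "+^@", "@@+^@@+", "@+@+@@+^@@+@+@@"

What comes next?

Replace each of the 15 characters of @+@+@@+^@@+@+@@ in place — @+ @@ @+ @@ @+ @+ @@ +^@ @+ @+ @@ @+ @@ @+ @+ — and concatenate.

@+@@@+@@@+@+@@+^@@+@+@@@+@@@+@+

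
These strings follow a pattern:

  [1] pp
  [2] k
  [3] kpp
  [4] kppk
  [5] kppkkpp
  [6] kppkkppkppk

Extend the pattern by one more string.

From term 3 onward, concatenate the last term with the second-to-last: k·pp = kpp, kpp·k = kppk, …
The next term joins kppkkppkppk and kppkkpp.

kppkkppkppkkppkkpp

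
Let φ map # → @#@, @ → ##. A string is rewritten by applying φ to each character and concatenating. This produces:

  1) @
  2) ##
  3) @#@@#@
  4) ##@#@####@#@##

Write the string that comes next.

Rewriting the 14 symbols of ##@#@####@#@## one by one yields @#@ @#@ ## @#@ ## @#@ @#@ @#@ @#@ ## @#@ ## @#@ @#@; concatenated:

@#@@#@##@#@##@#@@#@@#@@#@##@#@##@#@@#@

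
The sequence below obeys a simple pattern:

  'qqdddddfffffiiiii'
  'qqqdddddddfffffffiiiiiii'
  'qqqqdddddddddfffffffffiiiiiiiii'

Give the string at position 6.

The n-th term is n q's then 2n+1 d's then 2n+1 f's then 2n+1 i's, where the shown terms are n = 2, 3, 4.
For term 6, n = 7, so the run lengths are 7, 15, 15, 15.

qqqqqqqdddddddddddddddfffffffffffffffiiiiiiiiiiiiiii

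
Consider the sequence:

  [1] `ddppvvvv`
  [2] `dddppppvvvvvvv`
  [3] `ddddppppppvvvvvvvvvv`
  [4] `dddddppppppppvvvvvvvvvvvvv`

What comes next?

ddddddppppppppppvvvvvvvvvvvvvvvv

The n-th term is n+1 d's then 2n p's then 3n+1 v's (n = 1, 2, …).
At n = 5 the blocks have lengths 6, 10, 16.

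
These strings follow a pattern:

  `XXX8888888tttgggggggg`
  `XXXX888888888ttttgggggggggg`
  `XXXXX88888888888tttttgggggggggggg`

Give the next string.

XXXXXX8888888888888ttttttgggggggggggggg

Each string has the form X^{n} 8^{2n+1} t^{n} g^{2n+2}, where the shown terms are n = 3, 4, 5.
At n = 6 the blocks have lengths 6, 13, 6, 14.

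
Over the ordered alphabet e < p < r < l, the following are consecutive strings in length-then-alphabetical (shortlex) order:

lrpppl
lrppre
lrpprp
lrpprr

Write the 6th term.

lrpple

Stepping forward 2 times from lrpprr: lrpprr → lrpprl, then the target.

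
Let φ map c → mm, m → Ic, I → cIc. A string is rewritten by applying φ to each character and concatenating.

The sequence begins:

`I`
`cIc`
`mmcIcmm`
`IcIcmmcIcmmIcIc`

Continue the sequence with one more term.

φ(IcIcmmcIcmmIcIc) expands symbol-by-symbol to cIc mm cIc mm Ic Ic mm cIc mm Ic Ic cIc mm cIc mm; joining the 15 pieces gives the next term.

cIcmmcIcmmIcIcmmcIcmmIcIccIcmmcIcmm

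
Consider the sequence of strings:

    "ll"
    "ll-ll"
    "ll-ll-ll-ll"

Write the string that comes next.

ll-ll-ll-ll-ll-ll-ll-ll

s(k+1) = s(k)·-·s(k) — each term doubles the last with '-' between the halves.
So the next term is two copies of ll-ll-ll-ll with '-' between the halves.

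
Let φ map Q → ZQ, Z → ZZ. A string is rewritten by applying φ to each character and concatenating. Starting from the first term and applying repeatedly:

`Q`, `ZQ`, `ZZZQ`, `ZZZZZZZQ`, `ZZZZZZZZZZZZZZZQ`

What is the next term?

φ(ZZZZZZZZZZZZZZZQ) expands symbol-by-symbol to ZZ ZZ ZZ ZZ ZZ ZZ ZZ ZZ ZZ ZZ ZZ ZZ ZZ ZZ ZZ ZQ; joining the 16 pieces gives the next term.

ZZZZZZZZZZZZZZZZZZZZZZZZZZZZZZZQ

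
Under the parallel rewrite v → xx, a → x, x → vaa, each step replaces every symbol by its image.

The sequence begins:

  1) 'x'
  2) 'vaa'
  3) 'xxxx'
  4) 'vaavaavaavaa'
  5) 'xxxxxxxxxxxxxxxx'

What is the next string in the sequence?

φ(xxxxxxxxxxxxxxxx) expands symbol-by-symbol to vaa vaa vaa vaa vaa vaa vaa vaa vaa vaa vaa vaa vaa vaa vaa vaa; joining the 16 pieces gives the next term.

vaavaavaavaavaavaavaavaavaavaavaavaavaavaavaavaa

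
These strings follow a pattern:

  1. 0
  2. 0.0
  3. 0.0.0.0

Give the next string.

s(k+1) = s(k)·.·s(k) — each term doubles the last with '.' between the halves.
Doubling 0.0.0.0 with '.' between the halves:

0.0.0.0.0.0.0.0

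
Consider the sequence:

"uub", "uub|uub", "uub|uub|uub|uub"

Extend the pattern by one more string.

s(k+1) = s(k)·|·s(k) — each term doubles the last with '|' between the halves.
Doubling uub|uub|uub|uub with '|' between the halves:

uub|uub|uub|uub|uub|uub|uub|uub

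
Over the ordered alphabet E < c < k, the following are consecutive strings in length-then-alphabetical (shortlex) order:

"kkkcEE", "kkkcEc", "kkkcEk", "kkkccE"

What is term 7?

Advancing 3 positions from kkkccE through kkkccE → kkkccc → kkkcck reaches term 7.

kkkckE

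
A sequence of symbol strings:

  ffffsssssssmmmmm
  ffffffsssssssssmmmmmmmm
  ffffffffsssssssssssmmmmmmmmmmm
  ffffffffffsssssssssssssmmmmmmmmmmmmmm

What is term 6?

ffffffffffffffsssssssssssssssssmmmmmmmmmmmmmmmmmmmm

Reading off run lengths: f runs 4, 6, 8, 10; s runs 7, 9, 11, 13; m runs 5, 8, 11, 14 — each is linear in n, where the shown terms are n = 2, 3, 4, 5.
At n = 7 the blocks have lengths 14, 17, 20.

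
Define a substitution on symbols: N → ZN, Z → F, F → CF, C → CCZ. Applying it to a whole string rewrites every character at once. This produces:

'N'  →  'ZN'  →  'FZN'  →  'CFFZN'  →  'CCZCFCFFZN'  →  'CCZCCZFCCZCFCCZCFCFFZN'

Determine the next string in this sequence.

CCZCCZFCCZCCZFCFCCZCCZFCCZCFCCZCCZFCCZCFCCZCFCFFZN

φ(CCZCCZFCCZCFCCZCFCFFZN) expands symbol-by-symbol to CCZ CCZ F CCZ CCZ F CF CCZ CCZ F CCZ CF CCZ CCZ F CCZ CF CCZ CF CF F ZN; joining the 22 pieces gives the next term.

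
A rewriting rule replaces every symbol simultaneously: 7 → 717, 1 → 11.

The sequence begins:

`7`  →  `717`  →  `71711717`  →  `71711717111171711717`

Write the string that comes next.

Rewriting the 20 symbols of 71711717111171711717 one by one yields 717 11 717 11 11 717 11 717 11 11 11 11 717 11 717 11 11 717 11 717; concatenated:

717117171111717117171111111171711717111171711717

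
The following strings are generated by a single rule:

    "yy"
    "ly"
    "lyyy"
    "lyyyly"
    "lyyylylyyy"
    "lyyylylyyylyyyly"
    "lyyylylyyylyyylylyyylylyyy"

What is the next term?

This is a Fibonacci-style word recurrence s(k) = s(k−1)·s(k−2): e.g. ly·yy = lyyy.
So term 8 is lyyylylyyylyyylylyyylylyyy·lyyylylyyylyyyly.

lyyylylyyylyyylylyyylylyyylyyylylyyylyyyly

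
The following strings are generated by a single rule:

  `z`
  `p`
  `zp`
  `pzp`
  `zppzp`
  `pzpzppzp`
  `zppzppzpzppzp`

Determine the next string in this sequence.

pzpzppzpzppzppzpzppzp

Each term (from the third on) is the two preceding terms concatenated in order: term 3 = z·p = zp.
So term 8 is pzpzppzp·zppzppzpzppzp.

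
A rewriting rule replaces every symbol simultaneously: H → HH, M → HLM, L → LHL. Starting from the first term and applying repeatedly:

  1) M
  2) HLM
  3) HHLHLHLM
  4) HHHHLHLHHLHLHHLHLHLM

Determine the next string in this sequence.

Replace each of the 20 characters of HHHHLHLHHLHLHHLHLHLM in place — HH HH HH HH LHL HH LHL HH HH LHL HH LHL HH HH LHL HH LHL HH LHL HLM — and concatenate.

HHHHHHHHLHLHHLHLHHHHLHLHHLHLHHHHLHLHHLHLHHLHLHLM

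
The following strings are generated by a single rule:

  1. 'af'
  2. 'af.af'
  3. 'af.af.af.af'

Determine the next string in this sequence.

af.af.af.af.af.af.af.af

Each string is two copies of the previous one joined by '.'.
One more doubling of af.af.af.af gives the answer.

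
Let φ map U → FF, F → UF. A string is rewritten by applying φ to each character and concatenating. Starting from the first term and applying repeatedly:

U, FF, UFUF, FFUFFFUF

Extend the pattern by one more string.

Apply φ to FFUFFFUF symbol by symbol: F→UF, F→UF, U→FF, F→UF, F→UF, F→UF, U→FF, F→UF; joined: UF UF FF UF UF UF FF UF.

UFUFFFUFUFUFFFUF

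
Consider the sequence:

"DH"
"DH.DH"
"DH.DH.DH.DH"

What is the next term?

DH.DH.DH.DH.DH.DH.DH.DH

Every step duplicates the string with '.' between the halves.
So the next term is two copies of DH.DH.DH.DH with '.' between the halves.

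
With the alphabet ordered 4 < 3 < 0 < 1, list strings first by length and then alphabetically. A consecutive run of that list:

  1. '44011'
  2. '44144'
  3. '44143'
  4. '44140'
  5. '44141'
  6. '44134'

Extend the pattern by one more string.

Treat 44134 as a base-4 numeral over the given alphabet and add one, carrying through any trailing 1's.

44133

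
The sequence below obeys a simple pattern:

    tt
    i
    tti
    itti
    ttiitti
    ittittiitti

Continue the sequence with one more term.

Each term (from the third on) is the two preceding terms concatenated in order: term 3 = tt·i = tti.
So term 7 is ttiitti·ittittiitti.

ttiittiittittiitti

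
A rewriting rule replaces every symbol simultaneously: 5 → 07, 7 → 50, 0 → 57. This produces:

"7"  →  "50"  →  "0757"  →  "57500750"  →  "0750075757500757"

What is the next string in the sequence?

57500757575007500750075757500750

Replace each of the 16 characters of 0750075757500757 in place — 57 50 07 57 57 50 07 50 07 50 07 57 57 50 07 50 — and concatenate.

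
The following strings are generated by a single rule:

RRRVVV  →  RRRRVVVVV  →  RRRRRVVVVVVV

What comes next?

RRRRRRVVVVVVVVV

Each string has the form R^{n+1} V^{2n-1}, where the shown terms are n = 2, 3, 4.
For the next term, n = 5, so the run lengths are 6, 9.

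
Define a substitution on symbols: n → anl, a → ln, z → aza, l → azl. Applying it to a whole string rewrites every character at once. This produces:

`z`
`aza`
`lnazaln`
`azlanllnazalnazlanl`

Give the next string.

Applying the rule to each of the 19 symbols of azlanllnazalnazlanl gives the pieces ln aza azl ln anl azl azl anl ln aza ln azl anl ln aza azl ln anl azl, which concatenate to the answer.

lnazaazllnanlazlazlanllnazalnazlanllnazaazllnanlazl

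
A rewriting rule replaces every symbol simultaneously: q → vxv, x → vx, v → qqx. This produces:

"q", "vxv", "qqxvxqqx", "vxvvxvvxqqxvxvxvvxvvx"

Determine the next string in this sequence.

Applying the rule to each of the 21 symbols of vxvvxvvxqqxvxvxvvxvvx gives the pieces qqx vx qqx qqx vx qqx qqx vx vxv vxv vx qqx vx qqx vx qqx qqx vx qqx qqx vx, which concatenate to the answer.

qqxvxqqxqqxvxqqxqqxvxvxvvxvvxqqxvxqqxvxqqxqqxvxqqxqqxvx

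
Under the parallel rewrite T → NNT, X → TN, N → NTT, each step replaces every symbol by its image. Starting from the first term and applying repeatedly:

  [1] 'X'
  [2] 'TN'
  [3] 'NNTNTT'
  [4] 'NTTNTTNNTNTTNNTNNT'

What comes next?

NTTNNTNNTNTTNNTNNTNTTNTTNNTNTTNNTNNTNTTNTTNNTNTTNTTNNT

Applying the rule to each of the 18 symbols of NTTNTTNNTNTTNNTNNT gives the pieces NTT NNT NNT NTT NNT NNT NTT NTT NNT NTT NNT NNT NTT NTT NNT NTT NTT NNT, which concatenate to the answer.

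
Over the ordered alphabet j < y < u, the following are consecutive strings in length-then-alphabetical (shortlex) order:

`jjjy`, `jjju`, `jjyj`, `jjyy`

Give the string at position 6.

jjuj

Continuing the enumeration 2 steps past jjyy: jjyy → jjyu → (answer).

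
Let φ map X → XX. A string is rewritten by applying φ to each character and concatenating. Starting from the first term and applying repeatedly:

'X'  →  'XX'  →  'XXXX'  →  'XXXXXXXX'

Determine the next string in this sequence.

XXXXXXXXXXXXXXXX

Rewriting each symbol of XXXXXXXX: X→XX, X→XX, X→XX, X→XX, X→XX, X→XX, X→XX, X→XX, which concatenates to XX XX XX XX XX XX XX XX.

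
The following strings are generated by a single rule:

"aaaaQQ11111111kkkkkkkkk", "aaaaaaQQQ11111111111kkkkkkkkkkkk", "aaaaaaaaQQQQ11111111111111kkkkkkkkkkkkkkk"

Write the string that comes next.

aaaaaaaaaaQQQQQ11111111111111111kkkkkkkkkkkkkkkkkk

The n-th term is 2n a's then n Q's then 3n+2 1's then 3n+3 k's, where the shown terms are n = 2, 3, 4.
Setting n = 5 gives 10, 5, 17, 18 characters in each block.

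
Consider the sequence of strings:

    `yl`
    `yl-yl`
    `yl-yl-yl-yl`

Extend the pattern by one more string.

s(k+1) = s(k)·-·s(k) — each term doubles the last with '-' between the halves.
Doubling yl-yl-yl-yl with '-' between the halves:

yl-yl-yl-yl-yl-yl-yl-yl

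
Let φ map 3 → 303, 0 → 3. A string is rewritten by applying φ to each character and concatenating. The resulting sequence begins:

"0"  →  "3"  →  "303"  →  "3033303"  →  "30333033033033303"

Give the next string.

30333033033033303303330330333033033033303

Applying the rule to each of the 17 symbols of 30333033033033303 gives the pieces 303 3 303 303 303 3 303 303 3 303 303 3 303 303 303 3 303, which concatenate to the answer.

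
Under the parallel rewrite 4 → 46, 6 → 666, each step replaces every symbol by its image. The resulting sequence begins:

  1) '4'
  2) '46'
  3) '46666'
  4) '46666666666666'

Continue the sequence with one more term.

Replace each of the 14 characters of 46666666666666 in place — 46 666 666 666 666 666 666 666 666 666 666 666 666 666 — and concatenate.

46666666666666666666666666666666666666666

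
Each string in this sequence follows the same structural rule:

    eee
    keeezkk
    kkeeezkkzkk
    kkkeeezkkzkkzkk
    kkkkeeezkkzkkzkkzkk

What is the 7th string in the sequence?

Each term wraps the previous one in k on the left and zkk on the right.
From kkkkeeezkkzkkzkkzkk, 2 further steps: kkkkeeezkkzkkzkkzkk → kkkkkeeezkkzkkzkkzkkzkk → (answer).

kkkkkkeeezkkzkkzkkzkkzkkzkk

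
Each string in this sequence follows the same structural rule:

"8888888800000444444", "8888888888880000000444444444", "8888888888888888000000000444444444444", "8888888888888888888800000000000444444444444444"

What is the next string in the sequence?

8888888888888888888888880000000000000444444444444444444

Each string has the form 8^{4n} 0^{2n+1} 4^{3n}, where the shown terms are n = 2, 3, 4, 5.
For the next term, n = 6, so the run lengths are 24, 13, 18.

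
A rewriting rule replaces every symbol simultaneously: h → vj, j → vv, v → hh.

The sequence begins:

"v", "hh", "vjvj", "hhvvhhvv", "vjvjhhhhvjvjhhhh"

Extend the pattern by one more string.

Replace each of the 16 characters of vjvjhhhhvjvjhhhh in place — hh vv hh vv vj vj vj vj hh vv hh vv vj vj vj vj — and concatenate.

hhvvhhvvvjvjvjvjhhvvhhvvvjvjvjvj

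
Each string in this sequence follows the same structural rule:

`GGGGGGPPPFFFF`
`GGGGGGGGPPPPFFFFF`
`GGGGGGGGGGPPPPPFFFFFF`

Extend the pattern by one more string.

Reading off run lengths: G runs 6, 8, 10; P runs 3, 4, 5; F runs 4, 5, 6 — each is linear in n, where the shown terms are n = 3, 4, 5.
At n = 6 the blocks have lengths 12, 6, 7.

GGGGGGGGGGGGPPPPPPFFFFFFF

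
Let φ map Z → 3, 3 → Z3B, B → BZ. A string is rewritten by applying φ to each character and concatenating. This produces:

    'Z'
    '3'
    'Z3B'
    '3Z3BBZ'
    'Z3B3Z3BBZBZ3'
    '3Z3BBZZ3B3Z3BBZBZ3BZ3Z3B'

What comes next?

Replace each of the 24 characters of 3Z3BBZZ3B3Z3BBZBZ3BZ3Z3B in place — Z3B 3 Z3B BZ BZ 3 3 Z3B BZ Z3B 3 Z3B BZ BZ 3 BZ 3 Z3B BZ 3 Z3B 3 Z3B BZ — and concatenate.

Z3B3Z3BBZBZ33Z3BBZZ3B3Z3BBZBZ3BZ3Z3BBZ3Z3B3Z3BBZ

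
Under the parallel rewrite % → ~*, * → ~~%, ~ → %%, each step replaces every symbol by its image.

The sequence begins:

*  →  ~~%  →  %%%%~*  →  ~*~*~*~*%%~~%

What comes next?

φ(~*~*~*~*%%~~%) expands symbol-by-symbol to %% ~~% %% ~~% %% ~~% %% ~~% ~* ~* %% %% ~*; joining the 13 pieces gives the next term.

%%~~%%%~~%%%~~%%%~~%~*~*%%%%~*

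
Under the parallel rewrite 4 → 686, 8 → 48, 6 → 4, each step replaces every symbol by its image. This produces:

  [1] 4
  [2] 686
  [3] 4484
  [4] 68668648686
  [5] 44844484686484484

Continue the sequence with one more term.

686686486866866864868644846864868668648686

Replace each of the 17 characters of 44844484686484484 in place — 686 686 48 686 686 686 48 686 4 48 4 686 48 686 686 48 686 — and concatenate.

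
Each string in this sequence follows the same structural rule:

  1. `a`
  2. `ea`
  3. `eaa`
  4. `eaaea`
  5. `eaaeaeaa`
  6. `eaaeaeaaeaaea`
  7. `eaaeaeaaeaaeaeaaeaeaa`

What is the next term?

Each term (from the third on) is the previous term followed by the one before it: term 3 = ea·a = eaa.
Continuing: eaaeaeaaeaaeaeaaeaeaa · eaaeaeaaeaaea gives term 8.

eaaeaeaaeaaeaeaaeaeaaeaaeaeaaeaaea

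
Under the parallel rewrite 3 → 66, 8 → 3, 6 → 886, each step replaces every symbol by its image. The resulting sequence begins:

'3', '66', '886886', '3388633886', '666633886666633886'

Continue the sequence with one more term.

886886886886666633886886886886886666633886

Replace each of the 18 characters of 666633886666633886 in place — 886 886 886 886 66 66 3 3 886 886 886 886 886 66 66 3 3 886 — and concatenate.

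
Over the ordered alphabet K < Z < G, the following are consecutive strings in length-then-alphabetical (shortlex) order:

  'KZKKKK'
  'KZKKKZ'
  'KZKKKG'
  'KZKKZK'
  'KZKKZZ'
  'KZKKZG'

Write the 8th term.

KZKKGZ

Stepping forward 2 times from KZKKZG: KZKKZG → KZKKGK, then the target.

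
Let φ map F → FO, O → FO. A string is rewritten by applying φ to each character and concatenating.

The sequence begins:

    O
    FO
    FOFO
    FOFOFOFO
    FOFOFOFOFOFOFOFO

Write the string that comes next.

φ(FOFOFOFOFOFOFOFO) expands symbol-by-symbol to FO FO FO FO FO FO FO FO FO FO FO FO FO FO FO FO; joining the 16 pieces gives the next term.

FOFOFOFOFOFOFOFOFOFOFOFOFOFOFOFO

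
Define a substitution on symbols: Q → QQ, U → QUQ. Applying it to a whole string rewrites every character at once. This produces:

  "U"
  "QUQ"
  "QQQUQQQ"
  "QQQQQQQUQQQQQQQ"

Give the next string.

Applying the rule to each of the 15 symbols of QQQQQQQUQQQQQQQ gives the pieces QQ QQ QQ QQ QQ QQ QQ QUQ QQ QQ QQ QQ QQ QQ QQ, which concatenate to the answer.

QQQQQQQQQQQQQQQUQQQQQQQQQQQQQQQ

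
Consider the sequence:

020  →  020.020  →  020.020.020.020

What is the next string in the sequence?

s(k+1) = s(k)·.·s(k) — each term doubles the last with '.' between the halves.
So the next term is two copies of 020.020.020.020 with '.' between the halves.

020.020.020.020.020.020.020.020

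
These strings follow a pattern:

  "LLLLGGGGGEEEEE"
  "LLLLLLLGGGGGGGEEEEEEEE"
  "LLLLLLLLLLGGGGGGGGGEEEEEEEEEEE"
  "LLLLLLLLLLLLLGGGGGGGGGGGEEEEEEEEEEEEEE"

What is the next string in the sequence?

Each string has the form L^{3n+1} G^{2n+3} E^{3n+2} (n = 1, 2, …).
Setting n = 5 gives 16, 13, 17 characters in each block.

LLLLLLLLLLLLLLLLGGGGGGGGGGGGGEEEEEEEEEEEEEEEEE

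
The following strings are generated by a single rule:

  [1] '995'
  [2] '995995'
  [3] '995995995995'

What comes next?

Each string is two copies of the previous one concatenated.
Doubling 995995995995:

995995995995995995995995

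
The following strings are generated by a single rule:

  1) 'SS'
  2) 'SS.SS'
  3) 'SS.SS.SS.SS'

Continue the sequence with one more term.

SS.SS.SS.SS.SS.SS.SS.SS

s(k+1) = s(k)·.·s(k) — each term doubles the last with '.' between the halves.
One more doubling of SS.SS.SS.SS gives the answer.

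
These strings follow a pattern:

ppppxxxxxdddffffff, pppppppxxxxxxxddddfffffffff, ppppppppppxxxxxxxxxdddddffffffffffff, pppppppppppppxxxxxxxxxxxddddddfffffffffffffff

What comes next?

ppppppppppppppppxxxxxxxxxxxxxdddddddffffffffffffffffff

The n-th term is 3n+1 p's then 2n+3 x's then n+2 d's then 3n+3 f's (n = 1, 2, …).
For the next term, n = 5, so the run lengths are 16, 13, 7, 18.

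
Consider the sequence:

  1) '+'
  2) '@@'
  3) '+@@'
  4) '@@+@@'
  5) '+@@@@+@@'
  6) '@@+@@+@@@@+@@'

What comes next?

Each term (from the third on) is the two preceding terms concatenated in order: term 3 = +·@@ = +@@.
The next term joins +@@@@+@@ and @@+@@+@@@@+@@.

+@@@@+@@@@+@@+@@@@+@@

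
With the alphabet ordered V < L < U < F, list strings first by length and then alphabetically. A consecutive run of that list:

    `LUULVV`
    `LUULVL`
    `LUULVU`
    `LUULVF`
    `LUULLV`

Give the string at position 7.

LUULLU

Advancing 2 positions from LUULLV through LUULLV → LUULLL reaches term 7.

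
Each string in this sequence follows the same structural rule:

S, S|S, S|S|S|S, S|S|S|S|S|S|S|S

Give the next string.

s(k+1) = s(k)·|·s(k) — each term doubles the last with '|' between the halves.
One more doubling of S|S|S|S|S|S|S|S gives the answer.

S|S|S|S|S|S|S|S|S|S|S|S|S|S|S|S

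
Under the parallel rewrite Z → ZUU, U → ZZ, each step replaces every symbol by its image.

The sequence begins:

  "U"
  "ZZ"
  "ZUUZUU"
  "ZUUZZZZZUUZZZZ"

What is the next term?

ZUUZZZZZUUZUUZUUZUUZUUZZZZZUUZUUZUUZUU

φ(ZUUZZZZZUUZZZZ) expands symbol-by-symbol to ZUU ZZ ZZ ZUU ZUU ZUU ZUU ZUU ZZ ZZ ZUU ZUU ZUU ZUU; joining the 14 pieces gives the next term.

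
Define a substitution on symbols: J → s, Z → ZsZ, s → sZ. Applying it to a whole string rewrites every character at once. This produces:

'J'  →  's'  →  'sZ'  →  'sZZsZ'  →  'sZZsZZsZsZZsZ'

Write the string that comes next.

Replace each of the 13 characters of sZZsZZsZsZZsZ in place — sZ ZsZ ZsZ sZ ZsZ ZsZ sZ ZsZ sZ ZsZ ZsZ sZ ZsZ — and concatenate.

sZZsZZsZsZZsZZsZsZZsZsZZsZZsZsZZsZ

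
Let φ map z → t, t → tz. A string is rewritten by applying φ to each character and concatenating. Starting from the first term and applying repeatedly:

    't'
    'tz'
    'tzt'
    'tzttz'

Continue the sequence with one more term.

tzttztzt

Rewriting each symbol of tzttz: t→tz, z→t, t→tz, t→tz, z→t, which concatenates to tz t tz tz t.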